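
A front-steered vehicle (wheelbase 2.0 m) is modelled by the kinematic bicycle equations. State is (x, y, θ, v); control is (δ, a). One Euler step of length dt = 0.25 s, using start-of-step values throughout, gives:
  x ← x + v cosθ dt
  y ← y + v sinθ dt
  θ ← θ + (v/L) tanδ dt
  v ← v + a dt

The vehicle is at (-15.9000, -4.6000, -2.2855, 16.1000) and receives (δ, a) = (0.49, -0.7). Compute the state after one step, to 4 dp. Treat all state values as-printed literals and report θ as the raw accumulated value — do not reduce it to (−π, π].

x' = -15.9000 + 16.1000·cos(-2.2855)·0.25 = -18.5380
y' = -4.6000 + 16.1000·sin(-2.2855)·0.25 = -7.6400
θ' = -2.2855 + (16.1000/2.0)·tan(0.49)·0.25 = -1.2121
v' = 16.1000 − 0.7000·0.25 = 15.9250

(-18.5380, -7.6400, -1.2121, 15.9250)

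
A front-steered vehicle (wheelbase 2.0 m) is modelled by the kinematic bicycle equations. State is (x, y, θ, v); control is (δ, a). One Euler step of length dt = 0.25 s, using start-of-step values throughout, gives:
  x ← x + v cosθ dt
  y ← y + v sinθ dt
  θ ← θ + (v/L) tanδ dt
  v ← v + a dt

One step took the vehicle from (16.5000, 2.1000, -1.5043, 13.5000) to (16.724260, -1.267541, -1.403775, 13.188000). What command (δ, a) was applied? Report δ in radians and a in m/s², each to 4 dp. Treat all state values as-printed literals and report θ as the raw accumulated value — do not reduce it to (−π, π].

a = (v'−v)/dt = (-0.312000)/0.25 = -1.2480
Δθ = θ'−θ = 0.100525;  (v·dt/L) = 13.5000·0.25/2.0 = 1.687500
tan δ = Δθ·L/(v·dt) = 0.059570  →  δ = 0.0595

δ = 0.0595, a = -1.2480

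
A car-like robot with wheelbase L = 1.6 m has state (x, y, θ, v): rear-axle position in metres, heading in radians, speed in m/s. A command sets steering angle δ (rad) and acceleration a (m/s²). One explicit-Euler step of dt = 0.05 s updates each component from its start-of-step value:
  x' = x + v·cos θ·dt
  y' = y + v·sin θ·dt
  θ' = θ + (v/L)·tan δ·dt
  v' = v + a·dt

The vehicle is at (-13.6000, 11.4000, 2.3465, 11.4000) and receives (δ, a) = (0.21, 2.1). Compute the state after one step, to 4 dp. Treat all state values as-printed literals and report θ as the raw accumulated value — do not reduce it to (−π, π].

x' = -13.6000 + 11.4000·cos(2.3465)·0.05 = -13.9991
y' = 11.4000 + 11.4000·sin(2.3465)·0.05 = 11.8069
θ' = 2.3465 + (11.4000/1.6)·tan(0.21)·0.05 = 2.4224
v' = 11.4000 + 2.1000·0.05 = 11.5050

(-13.9991, 11.8069, 2.4224, 11.5050)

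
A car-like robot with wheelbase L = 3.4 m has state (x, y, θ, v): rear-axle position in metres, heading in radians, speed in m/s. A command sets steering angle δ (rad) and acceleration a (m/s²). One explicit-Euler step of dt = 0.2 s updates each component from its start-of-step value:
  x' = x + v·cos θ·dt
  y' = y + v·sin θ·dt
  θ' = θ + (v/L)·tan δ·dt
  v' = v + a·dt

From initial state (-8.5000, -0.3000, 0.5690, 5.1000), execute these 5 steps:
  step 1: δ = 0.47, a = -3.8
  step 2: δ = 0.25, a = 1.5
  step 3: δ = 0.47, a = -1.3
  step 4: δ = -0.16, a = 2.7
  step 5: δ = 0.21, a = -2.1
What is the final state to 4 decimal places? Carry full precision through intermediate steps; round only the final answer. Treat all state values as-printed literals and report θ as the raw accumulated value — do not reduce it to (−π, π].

after step 1 (δ=0.47, a=-3.8): (-7.640711, 0.249566, 0.721390, 4.340000)
after step 2 (δ=0.25, a=1.5): (-6.988940, 0.822818, 0.786577, 4.640000)
after step 3 (δ=0.47, a=-1.3): (-6.333519, 1.479786, 0.925222, 4.380000)
after step 4 (δ=-0.16, a=2.7): (-5.806467, 2.179495, 0.883643, 4.920000)
after step 5 (δ=0.21, a=-2.1): (-5.182277, 2.940181, 0.945329, 4.500000)

(-5.1823, 2.9402, 0.9453, 4.5000)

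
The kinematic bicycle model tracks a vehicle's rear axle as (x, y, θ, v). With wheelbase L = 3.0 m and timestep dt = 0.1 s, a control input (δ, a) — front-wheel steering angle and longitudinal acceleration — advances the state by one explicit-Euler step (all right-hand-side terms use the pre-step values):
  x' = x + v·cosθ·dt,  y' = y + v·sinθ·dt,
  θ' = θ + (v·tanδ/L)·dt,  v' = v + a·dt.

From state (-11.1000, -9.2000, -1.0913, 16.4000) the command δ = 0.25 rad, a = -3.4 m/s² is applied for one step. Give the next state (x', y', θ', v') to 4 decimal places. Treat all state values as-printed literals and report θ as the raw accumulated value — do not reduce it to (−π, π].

x' = -11.1000 + 16.4000·cos(-1.0913)·0.1 = -10.3434
y' = -9.2000 + 16.4000·sin(-1.0913)·0.1 = -10.6551
θ' = -1.0913 + (16.4000/3.0)·tan(0.25)·0.1 = -0.9517
v' = 16.4000 − 3.4000·0.1 = 16.0600

(-10.3434, -10.6551, -0.9517, 16.0600)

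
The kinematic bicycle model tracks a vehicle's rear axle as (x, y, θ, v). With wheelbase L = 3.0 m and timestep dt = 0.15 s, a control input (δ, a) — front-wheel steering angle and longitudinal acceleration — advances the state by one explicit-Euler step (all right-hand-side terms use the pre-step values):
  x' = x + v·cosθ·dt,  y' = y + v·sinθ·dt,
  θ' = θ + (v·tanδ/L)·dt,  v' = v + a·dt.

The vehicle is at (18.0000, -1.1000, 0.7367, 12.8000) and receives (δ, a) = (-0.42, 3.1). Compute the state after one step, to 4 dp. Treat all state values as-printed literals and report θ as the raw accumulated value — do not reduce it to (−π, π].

(19.4221, 0.1899, 0.4509, 13.2650)

x' = 18.0000 + 12.8000·cos(0.7367)·0.15 = 19.4221
y' = -1.1000 + 12.8000·sin(0.7367)·0.15 = 0.1899
θ' = 0.7367 + (12.8000/3.0)·tan(-0.42)·0.15 = 0.4509
v' = 12.8000 + 3.1000·0.15 = 13.2650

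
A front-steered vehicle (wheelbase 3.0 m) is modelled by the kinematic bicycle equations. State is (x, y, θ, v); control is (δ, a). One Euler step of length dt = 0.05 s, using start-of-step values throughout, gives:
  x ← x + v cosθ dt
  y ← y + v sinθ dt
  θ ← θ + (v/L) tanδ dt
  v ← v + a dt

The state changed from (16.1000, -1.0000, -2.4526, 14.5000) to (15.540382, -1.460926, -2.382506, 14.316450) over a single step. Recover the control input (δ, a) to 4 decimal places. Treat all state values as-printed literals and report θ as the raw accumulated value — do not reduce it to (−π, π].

a = (v'−v)/dt = (-0.183550)/0.05 = -3.6710
Δθ = θ'−θ = 0.070094;  (v·dt/L) = 14.5000·0.05/3.0 = 0.241667
tan δ = Δθ·L/(v·dt) = 0.290044  →  δ = 0.2823

δ = 0.2823, a = -3.6710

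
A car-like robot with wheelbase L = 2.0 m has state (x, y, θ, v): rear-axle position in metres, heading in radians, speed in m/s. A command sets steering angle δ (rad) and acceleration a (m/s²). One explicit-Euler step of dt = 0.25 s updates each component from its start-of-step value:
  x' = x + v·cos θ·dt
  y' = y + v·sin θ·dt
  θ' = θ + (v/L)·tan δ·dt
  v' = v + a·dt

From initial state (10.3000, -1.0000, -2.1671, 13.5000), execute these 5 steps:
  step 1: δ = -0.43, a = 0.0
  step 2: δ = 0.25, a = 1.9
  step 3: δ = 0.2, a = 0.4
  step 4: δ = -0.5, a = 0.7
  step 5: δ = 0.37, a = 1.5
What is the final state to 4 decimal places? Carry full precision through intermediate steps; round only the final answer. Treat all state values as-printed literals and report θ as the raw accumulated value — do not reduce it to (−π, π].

(-3.2279, -9.5475, -2.4263, 14.6250)

after step 1 (δ=-0.43, a=0.0): (8.404641, -3.792533, -2.941023, 13.500000)
after step 2 (δ=0.25, a=1.9): (5.097299, -4.464926, -2.510133, 13.975000)
after step 3 (δ=0.2, a=0.4): (2.277259, -6.527367, -2.156024, 14.075000)
after step 4 (δ=-0.5, a=0.7): (0.333538, -9.460549, -3.117175, 14.250000)
after step 5 (δ=0.37, a=1.5): (-3.227900, -9.547527, -2.426294, 14.625000)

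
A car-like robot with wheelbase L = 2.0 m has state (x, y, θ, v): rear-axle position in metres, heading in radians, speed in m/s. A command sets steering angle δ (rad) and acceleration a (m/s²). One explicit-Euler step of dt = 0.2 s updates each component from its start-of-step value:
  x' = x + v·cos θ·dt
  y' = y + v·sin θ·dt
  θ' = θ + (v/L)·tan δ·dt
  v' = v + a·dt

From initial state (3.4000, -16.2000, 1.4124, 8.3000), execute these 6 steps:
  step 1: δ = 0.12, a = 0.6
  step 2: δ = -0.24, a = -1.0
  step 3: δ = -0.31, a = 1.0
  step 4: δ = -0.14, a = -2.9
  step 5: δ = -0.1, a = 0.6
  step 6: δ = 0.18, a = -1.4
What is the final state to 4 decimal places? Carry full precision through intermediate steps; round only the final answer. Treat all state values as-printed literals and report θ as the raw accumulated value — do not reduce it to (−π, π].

after step 1 (δ=0.12, a=0.6): (3.661840, -14.560781, 1.512481, 8.420000)
after step 2 (δ=-0.24, a=-1.0): (3.759987, -12.879643, 1.306429, 8.220000)
after step 3 (δ=-0.31, a=1.0): (4.189562, -11.292759, 1.043120, 8.420000)
after step 4 (δ=-0.14, a=-2.9): (5.037501, -9.837817, 0.924464, 7.840000)
after step 5 (δ=-0.1, a=0.6): (5.981849, -8.586086, 0.845802, 7.960000)
after step 6 (δ=0.18, a=-1.4): (7.037554, -7.394470, 0.990649, 7.680000)

(7.0376, -7.3945, 0.9906, 7.6800)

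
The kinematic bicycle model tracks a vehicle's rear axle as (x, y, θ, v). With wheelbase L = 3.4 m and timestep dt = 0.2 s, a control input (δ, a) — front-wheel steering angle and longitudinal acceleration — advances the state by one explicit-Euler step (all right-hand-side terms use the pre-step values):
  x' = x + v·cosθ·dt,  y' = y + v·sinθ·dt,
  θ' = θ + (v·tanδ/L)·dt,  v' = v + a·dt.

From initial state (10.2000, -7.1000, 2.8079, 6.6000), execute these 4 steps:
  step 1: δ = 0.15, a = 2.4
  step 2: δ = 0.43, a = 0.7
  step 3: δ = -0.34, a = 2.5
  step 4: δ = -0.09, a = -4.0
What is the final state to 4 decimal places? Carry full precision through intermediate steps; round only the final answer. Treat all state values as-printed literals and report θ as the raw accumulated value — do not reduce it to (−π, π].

after step 1 (δ=0.15, a=2.4): (8.952812, -6.667655, 2.866576, 7.080000)
after step 2 (δ=0.43, a=0.7): (7.590024, -6.283122, 3.057578, 7.220000)
after step 3 (δ=-0.34, a=2.5): (6.151118, -6.161947, 2.907344, 7.720000)
after step 4 (δ=-0.09, a=-4.0): (4.649286, -5.803566, 2.866363, 6.920000)

(4.6493, -5.8036, 2.8664, 6.9200)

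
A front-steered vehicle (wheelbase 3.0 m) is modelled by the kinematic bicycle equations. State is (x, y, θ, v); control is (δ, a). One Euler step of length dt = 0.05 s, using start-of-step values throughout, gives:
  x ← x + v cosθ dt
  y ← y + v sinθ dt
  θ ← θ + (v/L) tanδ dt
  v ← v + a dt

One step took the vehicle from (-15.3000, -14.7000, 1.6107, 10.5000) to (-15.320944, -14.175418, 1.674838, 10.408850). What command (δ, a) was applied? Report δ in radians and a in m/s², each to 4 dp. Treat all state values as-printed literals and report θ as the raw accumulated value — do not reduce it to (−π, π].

δ = 0.3513, a = -1.8230

a = (v'−v)/dt = (-0.091150)/0.05 = -1.8230
Δθ = θ'−θ = 0.064138;  (v·dt/L) = 10.5000·0.05/3.0 = 0.175000
tan δ = Δθ·L/(v·dt) = 0.366503  →  δ = 0.3513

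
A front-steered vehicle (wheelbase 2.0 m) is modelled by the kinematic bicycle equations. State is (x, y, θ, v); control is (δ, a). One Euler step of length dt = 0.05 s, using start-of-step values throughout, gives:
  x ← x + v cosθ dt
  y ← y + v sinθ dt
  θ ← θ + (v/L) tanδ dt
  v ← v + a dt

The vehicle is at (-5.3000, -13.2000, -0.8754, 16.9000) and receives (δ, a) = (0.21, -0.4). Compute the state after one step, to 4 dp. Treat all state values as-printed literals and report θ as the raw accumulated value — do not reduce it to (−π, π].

(-4.7586, -13.8488, -0.7853, 16.8800)

x' = -5.3000 + 16.9000·cos(-0.8754)·0.05 = -4.7586
y' = -13.2000 + 16.9000·sin(-0.8754)·0.05 = -13.8488
θ' = -0.8754 + (16.9000/2.0)·tan(0.21)·0.05 = -0.7853
v' = 16.9000 − 0.4000·0.05 = 16.8800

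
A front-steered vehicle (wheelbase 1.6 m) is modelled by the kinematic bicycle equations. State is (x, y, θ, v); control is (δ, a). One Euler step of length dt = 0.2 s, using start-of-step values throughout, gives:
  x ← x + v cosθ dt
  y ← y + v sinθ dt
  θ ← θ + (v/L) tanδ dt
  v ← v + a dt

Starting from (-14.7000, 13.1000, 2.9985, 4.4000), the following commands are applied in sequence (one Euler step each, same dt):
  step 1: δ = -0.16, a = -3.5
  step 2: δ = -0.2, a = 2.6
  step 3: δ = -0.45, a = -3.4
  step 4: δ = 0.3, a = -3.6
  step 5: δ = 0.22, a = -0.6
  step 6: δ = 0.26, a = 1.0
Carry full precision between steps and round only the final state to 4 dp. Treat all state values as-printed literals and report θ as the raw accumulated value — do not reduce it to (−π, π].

(-18.6968, 14.4884, 2.8667, 2.9000)

after step 1 (δ=-0.16, a=-3.5): (-15.571006, 13.225492, 2.909741, 3.700000)
after step 2 (δ=-0.2, a=2.6): (-16.291206, 13.395529, 2.815988, 4.220000)
after step 3 (δ=-0.45, a=-3.4): (-17.090860, 13.665510, 2.561176, 3.540000)
after step 4 (δ=0.3, a=-3.6): (-17.682914, 14.053757, 2.698058, 2.820000)
after step 5 (δ=0.22, a=-0.6): (-18.192341, 14.295789, 2.776883, 2.700000)
after step 6 (δ=0.26, a=1.0): (-18.696824, 14.488395, 2.866666, 2.900000)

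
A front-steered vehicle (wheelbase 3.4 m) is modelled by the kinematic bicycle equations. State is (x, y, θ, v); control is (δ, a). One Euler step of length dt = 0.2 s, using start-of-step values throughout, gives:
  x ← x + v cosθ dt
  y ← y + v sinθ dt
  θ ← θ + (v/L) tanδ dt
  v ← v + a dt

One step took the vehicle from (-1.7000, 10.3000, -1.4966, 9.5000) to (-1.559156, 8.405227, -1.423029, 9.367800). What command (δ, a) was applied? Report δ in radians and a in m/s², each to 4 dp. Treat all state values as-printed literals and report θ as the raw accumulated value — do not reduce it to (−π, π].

a = (v'−v)/dt = (-0.132200)/0.2 = -0.6610
Δθ = θ'−θ = 0.073571;  (v·dt/L) = 9.5000·0.2/3.4 = 0.558824
tan δ = Δθ·L/(v·dt) = 0.131653  →  δ = 0.1309

δ = 0.1309, a = -0.6610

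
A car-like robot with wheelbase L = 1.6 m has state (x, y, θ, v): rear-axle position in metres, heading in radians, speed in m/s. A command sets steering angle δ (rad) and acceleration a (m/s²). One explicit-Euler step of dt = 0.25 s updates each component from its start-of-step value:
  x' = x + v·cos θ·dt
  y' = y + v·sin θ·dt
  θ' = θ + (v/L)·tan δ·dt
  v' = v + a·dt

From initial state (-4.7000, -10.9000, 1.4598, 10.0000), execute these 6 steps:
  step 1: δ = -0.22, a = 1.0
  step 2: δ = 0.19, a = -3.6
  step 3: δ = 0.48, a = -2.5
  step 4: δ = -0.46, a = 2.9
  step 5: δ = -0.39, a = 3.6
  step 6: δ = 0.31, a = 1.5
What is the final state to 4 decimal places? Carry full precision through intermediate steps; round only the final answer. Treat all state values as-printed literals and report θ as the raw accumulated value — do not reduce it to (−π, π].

after step 1 (δ=-0.22, a=1.0): (-4.423079, -8.415384, 1.110395, 10.250000)
after step 2 (δ=0.19, a=-3.6): (-3.284539, -6.119707, 1.418407, 9.350000)
after step 3 (δ=0.48, a=-2.5): (-2.929706, -3.809296, 2.178987, 8.725000)
after step 4 (δ=-0.46, a=2.9): (-4.176036, -2.019180, 1.503551, 9.450000)
after step 5 (δ=-0.39, a=3.6): (-4.017288, 0.337980, 0.896603, 10.350000)
after step 6 (δ=0.31, a=1.5): (-2.401995, 2.359362, 1.414632, 10.725000)

(-2.4020, 2.3594, 1.4146, 10.7250)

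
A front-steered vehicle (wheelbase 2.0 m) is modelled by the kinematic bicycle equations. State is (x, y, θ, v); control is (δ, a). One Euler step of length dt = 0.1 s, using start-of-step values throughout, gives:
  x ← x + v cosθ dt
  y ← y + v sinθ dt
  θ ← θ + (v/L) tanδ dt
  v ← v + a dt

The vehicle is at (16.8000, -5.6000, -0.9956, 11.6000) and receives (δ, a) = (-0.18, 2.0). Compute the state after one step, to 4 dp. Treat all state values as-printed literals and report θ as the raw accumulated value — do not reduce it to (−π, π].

(17.4310, -6.5733, -1.1011, 11.8000)

x' = 16.8000 + 11.6000·cos(-0.9956)·0.1 = 17.4310
y' = -5.6000 + 11.6000·sin(-0.9956)·0.1 = -6.5733
θ' = -0.9956 + (11.6000/2.0)·tan(-0.18)·0.1 = -1.1011
v' = 11.6000 + 2.0000·0.1 = 11.8000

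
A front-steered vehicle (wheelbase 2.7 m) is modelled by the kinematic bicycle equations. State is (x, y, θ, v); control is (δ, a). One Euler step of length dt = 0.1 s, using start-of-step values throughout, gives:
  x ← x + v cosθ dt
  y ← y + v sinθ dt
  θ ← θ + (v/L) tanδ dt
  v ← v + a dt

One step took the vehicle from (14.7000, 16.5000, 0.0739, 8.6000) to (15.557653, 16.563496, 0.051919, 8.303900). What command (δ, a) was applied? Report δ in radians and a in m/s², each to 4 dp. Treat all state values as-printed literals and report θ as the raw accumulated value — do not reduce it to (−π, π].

a = (v'−v)/dt = (-0.296100)/0.1 = -2.9610
Δθ = θ'−θ = -0.021981;  (v·dt/L) = 8.6000·0.1/2.7 = 0.318519
tan δ = Δθ·L/(v·dt) = -0.069010  →  δ = -0.0689

δ = -0.0689, a = -2.9610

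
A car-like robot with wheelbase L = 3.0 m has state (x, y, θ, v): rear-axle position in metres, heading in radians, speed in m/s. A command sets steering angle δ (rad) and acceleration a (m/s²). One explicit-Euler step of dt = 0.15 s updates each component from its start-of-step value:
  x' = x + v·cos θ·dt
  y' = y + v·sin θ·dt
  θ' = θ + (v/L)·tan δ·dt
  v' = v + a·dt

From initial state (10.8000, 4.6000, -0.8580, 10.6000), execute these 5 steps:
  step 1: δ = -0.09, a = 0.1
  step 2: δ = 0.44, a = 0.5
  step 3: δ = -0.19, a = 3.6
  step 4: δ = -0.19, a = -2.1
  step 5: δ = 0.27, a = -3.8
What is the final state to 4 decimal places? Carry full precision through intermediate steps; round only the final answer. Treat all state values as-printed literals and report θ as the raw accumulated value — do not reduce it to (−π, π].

after step 1 (δ=-0.09, a=0.1): (11.839783, 3.397107, -0.905829, 10.615000)
after step 2 (δ=0.44, a=0.5): (12.822255, 2.144107, -0.655962, 10.690000)
after step 3 (δ=-0.19, a=3.6): (14.092966, 1.166097, -0.758757, 11.230000)
after step 4 (δ=-0.19, a=-2.1): (15.315394, 0.007127, -0.866745, 10.915000)
after step 5 (δ=0.27, a=-3.8): (16.375204, -1.240828, -0.715704, 10.345000)

(16.3752, -1.2408, -0.7157, 10.3450)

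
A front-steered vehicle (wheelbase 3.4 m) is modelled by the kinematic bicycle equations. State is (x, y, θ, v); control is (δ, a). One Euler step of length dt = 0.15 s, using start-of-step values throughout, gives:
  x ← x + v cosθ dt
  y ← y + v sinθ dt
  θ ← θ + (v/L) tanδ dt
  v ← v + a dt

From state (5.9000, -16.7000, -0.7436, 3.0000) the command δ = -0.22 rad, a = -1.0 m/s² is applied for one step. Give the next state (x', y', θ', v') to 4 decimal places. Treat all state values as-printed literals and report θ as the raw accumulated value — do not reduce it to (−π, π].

x' = 5.9000 + 3.0000·cos(-0.7436)·0.15 = 6.2312
y' = -16.7000 + 3.0000·sin(-0.7436)·0.15 = -17.0046
θ' = -0.7436 + (3.0000/3.4)·tan(-0.22)·0.15 = -0.7732
v' = 3.0000 − 1.0000·0.15 = 2.8500

(6.2312, -17.0046, -0.7732, 2.8500)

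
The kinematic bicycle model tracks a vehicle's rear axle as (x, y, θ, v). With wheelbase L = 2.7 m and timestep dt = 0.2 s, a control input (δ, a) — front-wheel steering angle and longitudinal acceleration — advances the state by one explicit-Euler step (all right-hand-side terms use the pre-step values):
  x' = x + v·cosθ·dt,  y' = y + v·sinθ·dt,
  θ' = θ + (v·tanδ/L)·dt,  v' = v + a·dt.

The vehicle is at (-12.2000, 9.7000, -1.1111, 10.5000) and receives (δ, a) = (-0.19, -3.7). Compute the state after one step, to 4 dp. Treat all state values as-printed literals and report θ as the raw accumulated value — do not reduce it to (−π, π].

(-11.2683, 7.8180, -1.2607, 9.7600)

x' = -12.2000 + 10.5000·cos(-1.1111)·0.2 = -11.2683
y' = 9.7000 + 10.5000·sin(-1.1111)·0.2 = 7.8180
θ' = -1.1111 + (10.5000/2.7)·tan(-0.19)·0.2 = -1.2607
v' = 10.5000 − 3.7000·0.2 = 9.7600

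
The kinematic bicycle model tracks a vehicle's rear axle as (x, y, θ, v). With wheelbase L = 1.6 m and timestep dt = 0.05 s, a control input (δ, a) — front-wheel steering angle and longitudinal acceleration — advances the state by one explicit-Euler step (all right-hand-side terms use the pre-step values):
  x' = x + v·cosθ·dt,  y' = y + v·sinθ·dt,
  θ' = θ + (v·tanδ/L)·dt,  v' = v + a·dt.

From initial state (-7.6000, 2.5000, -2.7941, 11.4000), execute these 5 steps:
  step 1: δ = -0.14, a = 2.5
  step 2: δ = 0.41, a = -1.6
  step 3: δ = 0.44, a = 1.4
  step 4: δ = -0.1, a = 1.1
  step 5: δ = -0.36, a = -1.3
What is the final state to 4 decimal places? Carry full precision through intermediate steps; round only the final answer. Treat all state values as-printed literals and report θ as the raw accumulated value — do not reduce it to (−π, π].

(-10.1510, 1.2307, -2.6916, 11.5050)

after step 1 (δ=-0.14, a=2.5): (-8.135931, 2.305891, -2.844303, 11.525000)
after step 2 (δ=0.41, a=-1.6): (-8.686903, 2.137091, -2.687768, 11.445000)
after step 3 (δ=0.44, a=1.4): (-9.201228, 1.886213, -2.519391, 11.515000)
after step 4 (δ=-0.1, a=1.1): (-9.669081, 1.550651, -2.555495, 11.570000)
after step 5 (δ=-0.36, a=-1.3): (-10.151033, 1.230675, -2.691589, 11.505000)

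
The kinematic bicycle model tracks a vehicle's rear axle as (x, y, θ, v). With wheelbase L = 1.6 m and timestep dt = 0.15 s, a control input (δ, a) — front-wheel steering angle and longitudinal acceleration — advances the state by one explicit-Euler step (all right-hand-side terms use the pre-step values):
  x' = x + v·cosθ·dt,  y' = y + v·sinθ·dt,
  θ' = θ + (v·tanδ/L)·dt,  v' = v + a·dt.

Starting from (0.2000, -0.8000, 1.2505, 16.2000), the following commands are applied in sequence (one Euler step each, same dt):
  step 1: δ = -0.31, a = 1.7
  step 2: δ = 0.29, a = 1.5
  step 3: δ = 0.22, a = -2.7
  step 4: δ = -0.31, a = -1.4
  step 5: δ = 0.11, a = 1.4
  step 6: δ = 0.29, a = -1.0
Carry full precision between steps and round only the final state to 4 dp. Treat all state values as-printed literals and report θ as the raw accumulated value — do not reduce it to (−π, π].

(5.4795, 12.4578, 1.7069, 16.1250)

after step 1 (δ=-0.31, a=1.7): (0.965080, 1.506415, 0.764003, 16.455000)
after step 2 (δ=0.29, a=1.5): (2.747336, 3.213993, 1.224351, 16.680000)
after step 3 (δ=0.22, a=-2.7): (3.596907, 5.567338, 1.574036, 16.275000)
after step 4 (δ=-0.31, a=-1.4): (3.588998, 8.008576, 1.085286, 16.065000)
after step 5 (δ=0.11, a=1.4): (4.713531, 10.139848, 1.251628, 16.275000)
after step 6 (δ=0.29, a=-1.0): (5.479540, 12.457806, 1.706941, 16.125000)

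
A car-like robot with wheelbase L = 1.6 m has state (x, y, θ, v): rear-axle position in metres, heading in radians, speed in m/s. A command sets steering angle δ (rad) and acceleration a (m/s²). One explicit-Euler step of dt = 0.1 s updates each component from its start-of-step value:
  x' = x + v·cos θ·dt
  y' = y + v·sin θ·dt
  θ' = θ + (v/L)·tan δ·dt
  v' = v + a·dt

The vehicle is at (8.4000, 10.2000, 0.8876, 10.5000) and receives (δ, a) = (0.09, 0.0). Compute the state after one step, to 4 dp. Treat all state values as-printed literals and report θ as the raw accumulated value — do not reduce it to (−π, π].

(9.0628, 11.0143, 0.9468, 10.5000)

x' = 8.4000 + 10.5000·cos(0.8876)·0.1 = 9.0628
y' = 10.2000 + 10.5000·sin(0.8876)·0.1 = 11.0143
θ' = 0.8876 + (10.5000/1.6)·tan(0.09)·0.1 = 0.9468
v' = 10.5000 + 0.0000·0.1 = 10.5000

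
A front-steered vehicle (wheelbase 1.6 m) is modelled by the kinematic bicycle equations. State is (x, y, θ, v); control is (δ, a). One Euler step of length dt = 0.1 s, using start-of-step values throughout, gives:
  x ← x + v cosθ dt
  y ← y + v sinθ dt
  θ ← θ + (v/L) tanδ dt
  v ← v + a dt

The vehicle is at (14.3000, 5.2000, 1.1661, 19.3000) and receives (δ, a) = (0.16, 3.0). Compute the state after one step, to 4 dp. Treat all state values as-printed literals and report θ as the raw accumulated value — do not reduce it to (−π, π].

x' = 14.3000 + 19.3000·cos(1.1661)·0.1 = 15.0599
y' = 5.2000 + 19.3000·sin(1.1661)·0.1 = 6.9741
θ' = 1.1661 + (19.3000/1.6)·tan(0.16)·0.1 = 1.3608
v' = 19.3000 + 3.0000·0.1 = 19.6000

(15.0599, 6.9741, 1.3608, 19.6000)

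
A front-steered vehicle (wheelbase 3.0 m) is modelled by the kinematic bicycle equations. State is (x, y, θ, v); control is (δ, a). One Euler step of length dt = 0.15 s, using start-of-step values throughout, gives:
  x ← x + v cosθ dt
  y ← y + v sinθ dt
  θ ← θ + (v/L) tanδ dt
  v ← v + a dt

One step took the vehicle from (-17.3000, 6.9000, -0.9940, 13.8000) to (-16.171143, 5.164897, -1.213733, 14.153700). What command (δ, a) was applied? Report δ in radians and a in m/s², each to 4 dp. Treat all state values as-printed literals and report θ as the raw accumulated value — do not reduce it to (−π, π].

δ = -0.3083, a = 2.3580

a = (v'−v)/dt = (0.353700)/0.15 = 2.3580
Δθ = θ'−θ = -0.219733;  (v·dt/L) = 13.8000·0.15/3.0 = 0.690000
tan δ = Δθ·L/(v·dt) = -0.318454  →  δ = -0.3083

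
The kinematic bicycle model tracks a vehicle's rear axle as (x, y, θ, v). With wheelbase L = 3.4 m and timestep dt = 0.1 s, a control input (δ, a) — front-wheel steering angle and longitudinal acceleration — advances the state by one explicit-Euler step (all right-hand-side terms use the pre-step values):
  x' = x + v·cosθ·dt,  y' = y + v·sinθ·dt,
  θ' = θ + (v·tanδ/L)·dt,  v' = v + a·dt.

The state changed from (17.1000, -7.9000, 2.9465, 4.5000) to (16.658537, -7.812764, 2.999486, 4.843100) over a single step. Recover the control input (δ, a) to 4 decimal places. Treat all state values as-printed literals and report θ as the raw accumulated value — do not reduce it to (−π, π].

δ = 0.3808, a = 3.4310

a = (v'−v)/dt = (0.343100)/0.1 = 3.4310
Δθ = θ'−θ = 0.052986;  (v·dt/L) = 4.5000·0.1/3.4 = 0.132353
tan δ = Δθ·L/(v·dt) = 0.400339  →  δ = 0.3808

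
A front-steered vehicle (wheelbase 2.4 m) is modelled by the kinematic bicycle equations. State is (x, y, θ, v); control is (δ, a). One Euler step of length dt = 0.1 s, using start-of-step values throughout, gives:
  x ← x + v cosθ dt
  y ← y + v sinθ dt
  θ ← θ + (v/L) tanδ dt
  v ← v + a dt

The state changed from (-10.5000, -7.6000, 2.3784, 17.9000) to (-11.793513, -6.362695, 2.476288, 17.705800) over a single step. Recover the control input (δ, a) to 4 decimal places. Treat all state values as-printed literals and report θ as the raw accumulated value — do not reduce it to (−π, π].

δ = 0.1305, a = -1.9420

a = (v'−v)/dt = (-0.194200)/0.1 = -1.9420
Δθ = θ'−θ = 0.097888;  (v·dt/L) = 17.9000·0.1/2.4 = 0.745833
tan δ = Δθ·L/(v·dt) = 0.131246  →  δ = 0.1305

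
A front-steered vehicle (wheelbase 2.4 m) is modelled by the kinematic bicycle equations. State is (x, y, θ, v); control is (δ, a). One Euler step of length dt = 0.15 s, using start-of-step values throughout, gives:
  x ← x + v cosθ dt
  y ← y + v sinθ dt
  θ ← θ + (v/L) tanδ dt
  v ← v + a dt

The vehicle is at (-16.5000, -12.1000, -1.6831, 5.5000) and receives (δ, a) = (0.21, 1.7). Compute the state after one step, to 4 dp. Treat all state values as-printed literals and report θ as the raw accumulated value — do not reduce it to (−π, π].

(-16.5925, -12.9198, -1.6098, 5.7550)

x' = -16.5000 + 5.5000·cos(-1.6831)·0.15 = -16.5925
y' = -12.1000 + 5.5000·sin(-1.6831)·0.15 = -12.9198
θ' = -1.6831 + (5.5000/2.4)·tan(0.21)·0.15 = -1.6098
v' = 5.5000 + 1.7000·0.15 = 5.7550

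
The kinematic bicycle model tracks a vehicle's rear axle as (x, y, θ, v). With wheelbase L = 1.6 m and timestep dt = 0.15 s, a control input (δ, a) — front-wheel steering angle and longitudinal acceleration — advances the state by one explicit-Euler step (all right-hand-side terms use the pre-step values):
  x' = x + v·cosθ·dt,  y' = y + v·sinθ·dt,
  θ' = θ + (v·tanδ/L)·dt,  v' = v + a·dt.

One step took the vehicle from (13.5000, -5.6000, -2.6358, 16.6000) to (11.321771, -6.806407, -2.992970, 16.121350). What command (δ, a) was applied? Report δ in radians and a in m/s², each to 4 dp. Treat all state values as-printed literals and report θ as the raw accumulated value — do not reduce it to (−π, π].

δ = -0.2256, a = -3.1910

a = (v'−v)/dt = (-0.478650)/0.15 = -3.1910
Δθ = θ'−θ = -0.357170;  (v·dt/L) = 16.6000·0.15/1.6 = 1.556250
tan δ = Δθ·L/(v·dt) = -0.229507  →  δ = -0.2256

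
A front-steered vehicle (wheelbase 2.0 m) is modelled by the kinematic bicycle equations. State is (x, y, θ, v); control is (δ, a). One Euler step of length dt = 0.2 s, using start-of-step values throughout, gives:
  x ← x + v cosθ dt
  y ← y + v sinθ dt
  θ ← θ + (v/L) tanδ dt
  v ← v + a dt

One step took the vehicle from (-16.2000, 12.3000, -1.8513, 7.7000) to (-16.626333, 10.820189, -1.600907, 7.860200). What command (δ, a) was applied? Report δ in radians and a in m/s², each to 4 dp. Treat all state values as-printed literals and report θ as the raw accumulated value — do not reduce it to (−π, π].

δ = 0.3144, a = 0.8010

a = (v'−v)/dt = (0.160200)/0.2 = 0.8010
Δθ = θ'−θ = 0.250393;  (v·dt/L) = 7.7000·0.2/2.0 = 0.770000
tan δ = Δθ·L/(v·dt) = 0.325186  →  δ = 0.3144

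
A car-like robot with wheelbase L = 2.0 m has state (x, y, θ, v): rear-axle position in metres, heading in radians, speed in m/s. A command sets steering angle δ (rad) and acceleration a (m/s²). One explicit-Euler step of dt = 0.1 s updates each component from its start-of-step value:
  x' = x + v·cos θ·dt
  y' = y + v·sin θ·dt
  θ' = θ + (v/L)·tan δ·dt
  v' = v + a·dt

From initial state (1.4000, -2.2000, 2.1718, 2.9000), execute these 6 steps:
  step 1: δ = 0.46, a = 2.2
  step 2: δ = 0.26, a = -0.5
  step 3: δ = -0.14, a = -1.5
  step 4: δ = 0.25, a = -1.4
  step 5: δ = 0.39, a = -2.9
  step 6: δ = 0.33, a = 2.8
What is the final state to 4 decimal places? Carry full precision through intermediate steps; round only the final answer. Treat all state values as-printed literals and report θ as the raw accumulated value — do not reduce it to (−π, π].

after step 1 (δ=0.46, a=2.2): (1.236014, -1.960817, 2.243640, 3.120000)
after step 2 (δ=0.26, a=-0.5): (1.041571, -1.716817, 2.285139, 3.070000)
after step 3 (δ=-0.14, a=-1.5): (0.840449, -1.484871, 2.263508, 2.920000)
after step 4 (δ=0.25, a=-1.4): (0.653970, -1.260172, 2.300788, 2.780000)
after step 5 (δ=0.39, a=-2.9): (0.468582, -1.053012, 2.357924, 2.490000)
after step 6 (δ=0.33, a=2.8): (0.292208, -0.877247, 2.400569, 2.770000)

(0.2922, -0.8772, 2.4006, 2.7700)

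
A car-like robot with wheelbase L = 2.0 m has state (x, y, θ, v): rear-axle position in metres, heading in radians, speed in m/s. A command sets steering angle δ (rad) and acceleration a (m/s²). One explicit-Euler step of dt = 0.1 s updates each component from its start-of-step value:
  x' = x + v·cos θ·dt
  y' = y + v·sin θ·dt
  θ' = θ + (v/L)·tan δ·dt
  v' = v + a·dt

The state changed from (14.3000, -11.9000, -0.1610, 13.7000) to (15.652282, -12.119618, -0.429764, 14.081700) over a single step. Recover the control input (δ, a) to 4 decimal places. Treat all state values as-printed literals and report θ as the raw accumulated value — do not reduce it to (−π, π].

δ = -0.3739, a = 3.8170

a = (v'−v)/dt = (0.381700)/0.1 = 3.8170
Δθ = θ'−θ = -0.268764;  (v·dt/L) = 13.7000·0.1/2.0 = 0.685000
tan δ = Δθ·L/(v·dt) = -0.392356  →  δ = -0.3739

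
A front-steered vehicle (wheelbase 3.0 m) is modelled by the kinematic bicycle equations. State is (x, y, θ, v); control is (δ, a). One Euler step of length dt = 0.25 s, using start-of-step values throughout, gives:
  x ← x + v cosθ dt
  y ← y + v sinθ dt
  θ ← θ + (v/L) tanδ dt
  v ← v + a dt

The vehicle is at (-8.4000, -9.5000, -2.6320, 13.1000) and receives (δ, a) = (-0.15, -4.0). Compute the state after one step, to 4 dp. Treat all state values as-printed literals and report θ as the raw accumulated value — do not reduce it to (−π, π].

(-11.2589, -11.0976, -2.7970, 12.1000)

x' = -8.4000 + 13.1000·cos(-2.6320)·0.25 = -11.2589
y' = -9.5000 + 13.1000·sin(-2.6320)·0.25 = -11.0976
θ' = -2.6320 + (13.1000/3.0)·tan(-0.15)·0.25 = -2.7970
v' = 13.1000 − 4.0000·0.25 = 12.1000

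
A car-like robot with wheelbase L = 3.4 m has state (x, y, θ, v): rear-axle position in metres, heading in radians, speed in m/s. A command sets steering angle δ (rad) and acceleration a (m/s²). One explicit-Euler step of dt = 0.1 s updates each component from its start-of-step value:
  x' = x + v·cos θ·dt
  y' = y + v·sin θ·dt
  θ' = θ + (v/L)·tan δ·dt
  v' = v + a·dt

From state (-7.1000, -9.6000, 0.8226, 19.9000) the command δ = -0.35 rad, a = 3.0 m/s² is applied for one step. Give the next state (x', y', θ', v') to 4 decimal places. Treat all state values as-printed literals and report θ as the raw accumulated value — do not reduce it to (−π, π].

(-5.7462, -8.1415, 0.6090, 20.2000)

x' = -7.1000 + 19.9000·cos(0.8226)·0.1 = -5.7462
y' = -9.6000 + 19.9000·sin(0.8226)·0.1 = -8.1415
θ' = 0.8226 + (19.9000/3.4)·tan(-0.35)·0.1 = 0.6090
v' = 19.9000 + 3.0000·0.1 = 20.2000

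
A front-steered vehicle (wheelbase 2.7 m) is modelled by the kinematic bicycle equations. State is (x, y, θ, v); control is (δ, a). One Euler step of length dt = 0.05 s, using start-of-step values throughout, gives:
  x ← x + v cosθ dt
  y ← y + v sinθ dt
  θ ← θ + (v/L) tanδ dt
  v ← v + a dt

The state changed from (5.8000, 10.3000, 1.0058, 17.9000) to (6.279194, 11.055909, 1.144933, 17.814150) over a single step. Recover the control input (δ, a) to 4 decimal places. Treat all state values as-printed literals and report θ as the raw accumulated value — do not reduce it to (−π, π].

δ = 0.3974, a = -1.7170

a = (v'−v)/dt = (-0.085850)/0.05 = -1.7170
Δθ = θ'−θ = 0.139133;  (v·dt/L) = 17.9000·0.05/2.7 = 0.331481
tan δ = Δθ·L/(v·dt) = 0.419731  →  δ = 0.3974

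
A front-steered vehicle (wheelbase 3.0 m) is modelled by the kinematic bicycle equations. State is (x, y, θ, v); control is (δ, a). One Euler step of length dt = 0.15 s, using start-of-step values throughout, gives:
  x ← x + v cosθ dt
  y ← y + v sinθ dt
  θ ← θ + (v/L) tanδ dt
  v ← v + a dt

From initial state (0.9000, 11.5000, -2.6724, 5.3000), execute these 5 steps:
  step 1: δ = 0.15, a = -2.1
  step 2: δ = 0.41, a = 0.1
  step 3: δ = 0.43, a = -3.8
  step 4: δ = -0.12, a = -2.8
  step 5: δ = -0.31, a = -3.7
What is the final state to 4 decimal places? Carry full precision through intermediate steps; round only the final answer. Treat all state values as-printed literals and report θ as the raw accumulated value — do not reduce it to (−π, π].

(-2.0255, 9.5074, -2.5003, 3.4550)

after step 1 (δ=0.15, a=-2.1): (0.190913, 11.140528, -2.632349, 4.985000)
after step 2 (δ=0.41, a=0.1): (-0.461958, 10.775987, -2.524017, 5.000000)
after step 3 (δ=0.43, a=-3.8): (-1.073422, 10.341692, -2.409362, 4.430000)
after step 4 (δ=-0.12, a=-2.8): (-1.567600, 9.897454, -2.436070, 4.010000)
after step 5 (δ=-0.31, a=-3.7): (-2.025506, 9.507422, -2.500296, 3.455000)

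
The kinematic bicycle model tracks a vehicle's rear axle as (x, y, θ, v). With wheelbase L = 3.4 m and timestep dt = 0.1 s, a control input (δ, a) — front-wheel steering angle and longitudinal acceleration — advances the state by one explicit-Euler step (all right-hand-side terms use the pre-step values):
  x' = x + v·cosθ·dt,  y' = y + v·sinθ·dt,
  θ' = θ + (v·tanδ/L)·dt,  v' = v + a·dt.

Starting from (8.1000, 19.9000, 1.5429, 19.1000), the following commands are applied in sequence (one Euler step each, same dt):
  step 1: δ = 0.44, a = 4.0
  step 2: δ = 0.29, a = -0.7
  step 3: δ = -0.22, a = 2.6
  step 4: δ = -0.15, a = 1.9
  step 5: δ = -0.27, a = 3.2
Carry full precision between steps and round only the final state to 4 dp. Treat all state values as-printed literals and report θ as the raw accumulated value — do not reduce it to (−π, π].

(6.0017, 29.3323, 1.6014, 20.2000)

after step 1 (δ=0.44, a=4.0): (8.153275, 21.809257, 1.807368, 19.500000)
after step 2 (δ=0.29, a=-0.7): (7.696252, 23.704944, 1.978516, 19.430000)
after step 3 (δ=-0.22, a=2.6): (6.925818, 25.488671, 1.850724, 19.690000)
after step 4 (δ=-0.15, a=1.9): (6.381810, 27.381028, 1.763199, 19.880000)
after step 5 (δ=-0.27, a=3.2): (6.001668, 29.332345, 1.601377, 20.200000)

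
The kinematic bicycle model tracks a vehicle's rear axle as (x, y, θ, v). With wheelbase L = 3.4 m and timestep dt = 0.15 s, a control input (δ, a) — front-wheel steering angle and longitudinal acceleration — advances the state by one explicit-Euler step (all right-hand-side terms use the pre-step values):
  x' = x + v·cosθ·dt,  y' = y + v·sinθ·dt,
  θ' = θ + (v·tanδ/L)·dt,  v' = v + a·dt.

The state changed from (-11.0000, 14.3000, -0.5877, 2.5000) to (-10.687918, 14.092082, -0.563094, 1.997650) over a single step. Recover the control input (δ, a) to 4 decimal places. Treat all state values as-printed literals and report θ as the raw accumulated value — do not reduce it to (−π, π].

δ = 0.2195, a = -3.3490

a = (v'−v)/dt = (-0.502350)/0.15 = -3.3490
Δθ = θ'−θ = 0.024606;  (v·dt/L) = 2.5000·0.15/3.4 = 0.110294
tan δ = Δθ·L/(v·dt) = 0.223094  →  δ = 0.2195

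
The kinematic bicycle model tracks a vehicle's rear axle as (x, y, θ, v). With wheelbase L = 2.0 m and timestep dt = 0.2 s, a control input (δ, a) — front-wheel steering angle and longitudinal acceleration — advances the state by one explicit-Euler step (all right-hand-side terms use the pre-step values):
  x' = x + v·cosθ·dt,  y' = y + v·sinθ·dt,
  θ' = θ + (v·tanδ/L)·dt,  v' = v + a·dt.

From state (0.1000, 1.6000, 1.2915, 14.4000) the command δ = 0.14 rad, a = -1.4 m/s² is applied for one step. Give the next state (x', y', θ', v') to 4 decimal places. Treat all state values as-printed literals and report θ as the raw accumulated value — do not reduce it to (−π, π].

x' = 0.1000 + 14.4000·cos(1.2915)·0.2 = 0.8940
y' = 1.6000 + 14.4000·sin(1.2915)·0.2 = 4.3684
θ' = 1.2915 + (14.4000/2.0)·tan(0.14)·0.2 = 1.4944
v' = 14.4000 − 1.4000·0.2 = 14.1200

(0.8940, 4.3684, 1.4944, 14.1200)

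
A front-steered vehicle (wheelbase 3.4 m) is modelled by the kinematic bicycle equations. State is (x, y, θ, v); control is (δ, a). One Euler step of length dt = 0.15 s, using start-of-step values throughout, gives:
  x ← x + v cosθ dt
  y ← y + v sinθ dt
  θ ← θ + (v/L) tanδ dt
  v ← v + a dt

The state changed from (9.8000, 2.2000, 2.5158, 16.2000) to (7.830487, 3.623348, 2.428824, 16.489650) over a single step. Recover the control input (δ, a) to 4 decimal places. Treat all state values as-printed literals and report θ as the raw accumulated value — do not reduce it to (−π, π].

a = (v'−v)/dt = (0.289650)/0.15 = 1.9310
Δθ = θ'−θ = -0.086976;  (v·dt/L) = 16.2000·0.15/3.4 = 0.714706
tan δ = Δθ·L/(v·dt) = -0.121695  →  δ = -0.1211

δ = -0.1211, a = 1.9310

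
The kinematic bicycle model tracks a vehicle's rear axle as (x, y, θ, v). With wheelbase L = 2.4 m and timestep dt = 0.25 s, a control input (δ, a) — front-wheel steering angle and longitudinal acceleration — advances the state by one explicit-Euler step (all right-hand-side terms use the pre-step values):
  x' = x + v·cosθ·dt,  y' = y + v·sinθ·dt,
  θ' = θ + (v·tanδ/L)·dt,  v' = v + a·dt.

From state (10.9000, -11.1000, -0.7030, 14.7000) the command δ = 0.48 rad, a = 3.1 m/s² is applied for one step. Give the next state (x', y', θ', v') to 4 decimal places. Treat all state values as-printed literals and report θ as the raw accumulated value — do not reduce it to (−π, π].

x' = 10.9000 + 14.7000·cos(-0.7030)·0.25 = 13.7037
y' = -11.1000 + 14.7000·sin(-0.7030)·0.25 = -13.4759
θ' = -0.7030 + (14.7000/2.4)·tan(0.48)·0.25 = 0.0942
v' = 14.7000 + 3.1000·0.25 = 15.4750

(13.7037, -13.4759, 0.0942, 15.4750)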